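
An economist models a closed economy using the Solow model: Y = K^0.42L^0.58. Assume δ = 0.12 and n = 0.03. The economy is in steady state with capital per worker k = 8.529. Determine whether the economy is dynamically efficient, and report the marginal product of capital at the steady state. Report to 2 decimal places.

The effective depreciation rate is n + δ = 0.03 + 0.12 = 0.15.
MPK = 0.42·k^(0.42−1) = 0.42·8.529^(-0.58) ≈ 0.1212.
MPK < 0.15, so the economy is dynamically inefficient (over-saving).

dynamically inefficient; MPK ≈ 0.12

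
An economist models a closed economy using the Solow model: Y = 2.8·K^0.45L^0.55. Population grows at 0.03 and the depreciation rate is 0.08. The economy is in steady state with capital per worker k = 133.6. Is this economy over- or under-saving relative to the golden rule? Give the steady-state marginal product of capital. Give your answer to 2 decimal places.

over-saving; MPK ≈ 0.09

n + δ = 0.03 + 0.08 = 0.11.
MPK = 0.45·2.8·k^(0.45−1) = 0.45·2.8·133.6^(-0.55) ≈ 0.0853.
MPK < 0.11, so the economy is dynamically inefficient (over-saving).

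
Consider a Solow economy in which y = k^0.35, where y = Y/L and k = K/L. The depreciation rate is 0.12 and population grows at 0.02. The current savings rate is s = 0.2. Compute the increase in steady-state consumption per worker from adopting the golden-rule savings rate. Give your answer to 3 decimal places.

Break-even investment rate: n + δ = 0.02 + 0.12 = 0.14.
Current steady state (s = 0.2): k* = (0.2/0.14)^(1/0.65) ≈ 1.7311, y* = 1.7311^0.35 ≈ 1.2117, c* = (1−0.2)·1.2117 ≈ 0.9694.
Setting f'(k) = n+δ gives 0.35·k^(0.35−1) = 0.14, hence k_gold = (0.35/0.14)^(1/0.65) ≈ 4.0946.
y_gold = 4.0946^0.35 ≈ 1.6379, c_gold = y_gold − 0.14·k_gold ≈ 1.0646.
Gain: Δc = 1.0646 − 0.9694 ≈ 0.0952.

Δc ≈ 0.095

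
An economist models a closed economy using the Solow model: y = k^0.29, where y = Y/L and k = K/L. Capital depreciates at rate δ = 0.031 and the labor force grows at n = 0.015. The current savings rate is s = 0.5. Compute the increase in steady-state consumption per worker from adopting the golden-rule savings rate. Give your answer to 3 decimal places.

Capital per worker breaks even when investment replaces (n + δ)·k; here n + δ = 0.046.
Current steady state (s = 0.5): k* = (0.5/0.046)^(1/0.71) ≈ 28.8041, y* = 28.8041^0.29 ≈ 2.6500, c* = (1−0.5)·2.6500 ≈ 1.3250.
Maximizing c = f(k) − (n+δ)·k gives f'(k) = n+δ, i.e. 0.29·k^(0.29−1) = 0.046, so k_gold = (0.29/0.046)^(1/0.71) ≈ 13.3738.
y_gold = 13.3738^0.29 ≈ 2.1214, c_gold = y_gold − 0.046·k_gold ≈ 1.5062.
Gain: Δc = 1.5062 − 1.3250 ≈ 0.1812.

Δc ≈ 0.181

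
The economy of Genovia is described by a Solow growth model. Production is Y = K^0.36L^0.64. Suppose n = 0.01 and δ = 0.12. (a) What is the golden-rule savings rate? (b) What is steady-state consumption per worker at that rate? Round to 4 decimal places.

The effective depreciation rate is n + δ = 0.01 + 0.12 = 0.13.
For Cobb-Douglas, s_gold equals capital's share: s_gold = 0.36.
Setting f'(k) = n+δ gives 0.36·k^(0.36−1) = 0.13, hence k_gold = (0.36/0.13)^(1/0.64) ≈ 4.9112.
y_gold = 4.9112^0.36 ≈ 1.7735; c_gold = (1−0.36)·y_gold ≈ 1.1350.

(a) s_gold = 0.3600; (b) c_gold ≈ 1.1350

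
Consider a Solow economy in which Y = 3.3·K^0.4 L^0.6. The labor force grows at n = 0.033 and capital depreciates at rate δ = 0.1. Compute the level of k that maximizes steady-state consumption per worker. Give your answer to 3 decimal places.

n + δ = 0.033 + 0.1 = 0.133.
Setting f'(k) = n+δ gives 0.4·3.3·k^(0.4−1) = 0.133, hence k_gold = (0.4·3.3/0.133)^(1/0.6) ≈ 45.8357.

k_gold ≈ 45.836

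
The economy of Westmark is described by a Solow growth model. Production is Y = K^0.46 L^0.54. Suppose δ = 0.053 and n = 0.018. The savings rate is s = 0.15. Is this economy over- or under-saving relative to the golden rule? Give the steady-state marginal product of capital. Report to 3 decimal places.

n + δ = 0.018 + 0.053 = 0.071.
Steady-state k*: s·k^0.46 = 0.071·k gives k* = (0.15/0.071)^(1/0.54) ≈ 3.9952.
MPK = 0.46·3.9952^(-0.54) ≈ 0.2177.
MPK > n+δ = 0.071, so the economy is dynamically efficient (under-saving).

under-saving; MPK ≈ 0.218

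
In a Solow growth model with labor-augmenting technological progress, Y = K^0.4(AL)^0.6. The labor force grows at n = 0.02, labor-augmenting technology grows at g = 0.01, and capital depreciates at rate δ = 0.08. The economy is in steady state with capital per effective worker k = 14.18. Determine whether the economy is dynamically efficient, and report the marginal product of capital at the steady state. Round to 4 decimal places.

dynamically inefficient; MPK ≈ 0.0815

n + g + δ = 0.02 + 0.01 + 0.08 = 0.11.
MPK = 0.4·k^(0.4−1) = 0.4·14.18^(-0.6) ≈ 0.0815.
MPK < 0.11, so the economy is dynamically inefficient (over-saving).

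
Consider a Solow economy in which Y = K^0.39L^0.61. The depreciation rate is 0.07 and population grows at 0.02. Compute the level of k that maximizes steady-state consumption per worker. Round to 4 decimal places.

Capital per worker breaks even when investment replaces (n + δ)·k; here n + δ = 0.09.
Golden rule sets MPK = n+δ: 0.39·k^(0.39−1) = 0.09, so k_gold = (0.39/0.09)^(1/0.61) ≈ 11.0655.

k_gold ≈ 11.0655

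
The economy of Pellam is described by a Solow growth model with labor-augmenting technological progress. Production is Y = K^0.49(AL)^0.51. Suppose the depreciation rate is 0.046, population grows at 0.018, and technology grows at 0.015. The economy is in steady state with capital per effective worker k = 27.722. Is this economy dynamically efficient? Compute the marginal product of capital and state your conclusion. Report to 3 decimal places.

Break-even investment rate: n + g + δ = 0.018 + 0.015 + 0.046 = 0.079.
MPK = 0.49·k^(0.49−1) = 0.49·27.722^(-0.51) ≈ 0.0900.
MPK > 0.079, so the economy is dynamically efficient (under-saving).

dynamically efficient; MPK ≈ 0.090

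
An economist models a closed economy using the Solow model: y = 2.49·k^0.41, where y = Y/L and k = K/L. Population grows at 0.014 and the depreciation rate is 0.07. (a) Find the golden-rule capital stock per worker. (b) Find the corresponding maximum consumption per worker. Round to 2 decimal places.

(a) k_gold ≈ 68.94; (b) c_gold ≈ 8.33

Break-even investment rate: n + δ = 0.014 + 0.07 = 0.084.
Setting f'(k) = n+δ gives 0.41·2.49·k^(0.41−1) = 0.084, hence k_gold = (0.41·2.49/0.084)^(1/0.59) ≈ 68.9416.
y_gold = 2.49·68.9416^0.41 ≈ 14.1246; c_gold = y_gold − 0.084·k_gold ≈ 8.3335.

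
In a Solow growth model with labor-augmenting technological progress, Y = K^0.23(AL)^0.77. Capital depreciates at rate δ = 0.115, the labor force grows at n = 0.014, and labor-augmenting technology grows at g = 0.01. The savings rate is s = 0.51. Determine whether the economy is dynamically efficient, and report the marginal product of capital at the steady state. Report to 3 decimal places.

dynamically inefficient; MPK ≈ 0.063

Capital per effective worker breaks even when investment replaces (n + g + δ)·k; here n + g + δ = 0.139.
Steady-state k*: s·k^0.23 = 0.139·k gives k* = (0.51/0.139)^(1/0.77) ≈ 5.4099.
MPK = 0.23·5.4099^(-0.77) ≈ 0.0627.
MPK < n+g+δ = 0.139, so the economy is dynamically inefficient (over-saving).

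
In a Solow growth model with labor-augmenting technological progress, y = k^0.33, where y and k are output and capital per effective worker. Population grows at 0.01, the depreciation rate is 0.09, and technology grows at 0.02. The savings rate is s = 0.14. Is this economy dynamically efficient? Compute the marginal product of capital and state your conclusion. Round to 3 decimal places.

dynamically efficient; MPK ≈ 0.283

Break-even investment rate: n + g + δ = 0.01 + 0.02 + 0.09 = 0.12.
Steady-state k*: s·k^0.33 = 0.12·k gives k* = (0.14/0.12)^(1/0.67) ≈ 1.2587.
MPK = 0.33·1.2587^(-0.67) ≈ 0.2829.
MPK > n+g+δ = 0.12, so the economy is dynamically efficient (under-saving).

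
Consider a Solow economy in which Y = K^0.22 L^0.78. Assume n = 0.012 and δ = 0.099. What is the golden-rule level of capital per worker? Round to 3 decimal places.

n + δ = 0.012 + 0.099 = 0.111.
At the golden rule the marginal product of capital equals n+δ: 0.22·k^(0.22−1) = 0.111. Solving, k_gold = (0.22/0.111)^(1/0.78) ≈ 2.4038.

k_gold ≈ 2.404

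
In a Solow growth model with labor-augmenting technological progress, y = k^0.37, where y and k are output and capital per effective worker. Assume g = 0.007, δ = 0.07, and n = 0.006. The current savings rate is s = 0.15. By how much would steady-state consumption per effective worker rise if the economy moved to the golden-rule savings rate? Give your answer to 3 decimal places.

The effective depreciation rate is n + g + δ = 0.006 + 0.007 + 0.07 = 0.083.
Current steady state (s = 0.15): k* = (0.15/0.083)^(1/0.63) ≈ 2.5583, y* = 2.5583^0.37 ≈ 1.4156, c* = (1−0.15)·1.4156 ≈ 1.2033.
Maximizing c = f(k) − (n+g+δ)·k gives f'(k) = n+g+δ, i.e. 0.37·k^(0.37−1) = 0.083, so k_gold = (0.37/0.083)^(1/0.63) ≈ 10.7240.
y_gold = 10.7240^0.37 ≈ 2.4056, c_gold = y_gold − 0.083·k_gold ≈ 1.5156.
Gain: Δc = 1.5156 − 1.2033 ≈ 0.3123.

Δc ≈ 0.312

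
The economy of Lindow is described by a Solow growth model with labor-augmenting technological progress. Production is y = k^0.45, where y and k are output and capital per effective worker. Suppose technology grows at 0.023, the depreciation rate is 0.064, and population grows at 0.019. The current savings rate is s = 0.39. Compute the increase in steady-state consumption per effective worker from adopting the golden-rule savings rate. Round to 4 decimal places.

Break-even investment rate: n + g + δ = 0.019 + 0.023 + 0.064 = 0.106.
Current steady state (s = 0.39): k* = (0.39/0.106)^(1/0.55) ≈ 10.6820, y* = 10.6820^0.45 ≈ 2.9033, c* = (1−0.39)·2.9033 ≈ 1.7710.
Setting f'(k) = n+g+δ gives 0.45·k^(0.45−1) = 0.106, hence k_gold = (0.45/0.106)^(1/0.55) ≈ 13.8563.
y_gold = 13.8563^0.45 ≈ 3.2639, c_gold = y_gold − 0.106·k_gold ≈ 1.7952.
Gain: Δc = 1.7952 − 1.7710 ≈ 0.0241.

Δc ≈ 0.0241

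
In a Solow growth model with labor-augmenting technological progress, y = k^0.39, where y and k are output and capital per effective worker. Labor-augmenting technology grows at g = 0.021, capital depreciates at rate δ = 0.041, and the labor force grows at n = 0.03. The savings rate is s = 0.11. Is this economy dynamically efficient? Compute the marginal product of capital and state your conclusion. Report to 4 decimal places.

dynamically efficient; MPK ≈ 0.3262

Capital per effective worker breaks even when investment replaces (n + g + δ)·k; here n + g + δ = 0.092.
Steady-state k*: s·k^0.39 = 0.092·k gives k* = (0.11/0.092)^(1/0.61) ≈ 1.3404.
MPK = 0.39·1.3404^(-0.61) ≈ 0.3262.
MPK > n+g+δ = 0.092, so the economy is dynamically efficient (under-saving).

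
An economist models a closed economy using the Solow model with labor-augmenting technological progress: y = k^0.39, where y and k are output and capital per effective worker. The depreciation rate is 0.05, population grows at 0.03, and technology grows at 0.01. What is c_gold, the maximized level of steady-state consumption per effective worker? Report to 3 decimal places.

Break-even investment rate: n + g + δ = 0.03 + 0.01 + 0.05 = 0.09.
Golden rule sets MPK = n+g+δ: 0.39·k^(0.39−1) = 0.09, so k_gold = (0.39/0.09)^(1/0.61) ≈ 11.0655.
y_gold = 11.0655^0.39 ≈ 2.5536.
c_gold = y_gold − (n+g+δ)·k_gold = 2.5536 − 0.09·11.0655 ≈ 1.5577.

c_gold ≈ 1.558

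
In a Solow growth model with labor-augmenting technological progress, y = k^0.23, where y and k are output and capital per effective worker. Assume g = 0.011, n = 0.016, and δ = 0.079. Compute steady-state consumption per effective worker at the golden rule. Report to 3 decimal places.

Break-even investment rate: n + g + δ = 0.016 + 0.011 + 0.079 = 0.106.
Maximizing c = f(k) − (n+g+δ)·k gives f'(k) = n+g+δ, i.e. 0.23·k^(0.23−1) = 0.106, so k_gold = (0.23/0.106)^(1/0.77) ≈ 2.7347.
y_gold = 2.7347^0.23 ≈ 1.2603.
c_gold = y_gold − (n+g+δ)·k_gold = 1.2603 − 0.106·2.7347 ≈ 0.9705.

c_gold ≈ 0.970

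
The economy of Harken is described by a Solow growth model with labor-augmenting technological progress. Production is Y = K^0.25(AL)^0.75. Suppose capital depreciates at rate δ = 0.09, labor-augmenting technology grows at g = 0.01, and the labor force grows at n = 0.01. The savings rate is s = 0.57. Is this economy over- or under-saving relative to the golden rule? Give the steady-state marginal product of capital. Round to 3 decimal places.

over-saving; MPK ≈ 0.048

n + g + δ = 0.01 + 0.01 + 0.09 = 0.11.
Steady-state k*: s·k^0.25 = 0.11·k gives k* = (0.57/0.11)^(1/0.75) ≈ 8.9669.
MPK = 0.25·8.9669^(-0.75) ≈ 0.0482.
MPK < n+g+δ = 0.11, so the economy is dynamically inefficient (over-saving).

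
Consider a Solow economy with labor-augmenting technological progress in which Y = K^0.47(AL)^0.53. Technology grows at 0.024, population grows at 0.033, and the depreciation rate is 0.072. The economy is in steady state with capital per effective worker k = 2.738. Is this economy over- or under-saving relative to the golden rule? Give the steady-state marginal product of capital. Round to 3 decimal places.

under-saving; MPK ≈ 0.276

Break-even investment rate: n + g + δ = 0.033 + 0.024 + 0.072 = 0.129.
MPK = 0.47·k^(0.47−1) = 0.47·2.738^(-0.53) ≈ 0.2756.
MPK > 0.129, so the economy is dynamically efficient (under-saving).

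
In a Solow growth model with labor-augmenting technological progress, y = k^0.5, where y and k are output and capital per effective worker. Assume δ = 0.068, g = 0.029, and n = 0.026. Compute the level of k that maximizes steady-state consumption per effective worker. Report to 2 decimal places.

k_gold ≈ 16.52

Capital per effective worker breaks even when investment replaces (n + g + δ)·k; here n + g + δ = 0.123.
Setting f'(k) = n+g+δ gives 0.5·k^(0.5−1) = 0.123, hence k_gold = (0.5/0.123)^(1/0.5) ≈ 16.5246.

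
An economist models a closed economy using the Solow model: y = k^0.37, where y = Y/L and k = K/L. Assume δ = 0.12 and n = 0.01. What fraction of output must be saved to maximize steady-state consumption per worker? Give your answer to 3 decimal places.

The effective depreciation rate is n + δ = 0.01 + 0.12 = 0.13.
At the golden rule MPK = n+δ, and in any Cobb-Douglas steady state s = (n+δ)·k/y = MPK·k/y = capital's share 0.37.

s_gold = 0.370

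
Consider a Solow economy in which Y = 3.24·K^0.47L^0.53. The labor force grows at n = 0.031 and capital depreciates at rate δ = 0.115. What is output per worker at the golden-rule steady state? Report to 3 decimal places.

Break-even investment rate: n + δ = 0.031 + 0.115 = 0.146.
Golden rule sets MPK = n+δ: 0.47·3.24·k^(0.47−1) = 0.146, so k_gold = (0.47·3.24/0.146)^(1/0.53) ≈ 83.4261.
Output: y_gold = 3.24·k_gold^0.47 = 3.24·83.4261^0.47 ≈ 25.9153.

y_gold ≈ 25.915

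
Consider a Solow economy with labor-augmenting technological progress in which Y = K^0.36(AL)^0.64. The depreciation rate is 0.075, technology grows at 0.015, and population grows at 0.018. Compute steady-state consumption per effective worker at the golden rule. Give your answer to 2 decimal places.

c_gold ≈ 1.26

Capital per effective worker breaks even when investment replaces (n + g + δ)·k; here n + g + δ = 0.108.
Maximizing c = f(k) − (n+g+δ)·k gives f'(k) = n+g+δ, i.e. 0.36·k^(0.36−1) = 0.108, so k_gold = (0.36/0.108)^(1/0.64) ≈ 6.5614.
y_gold = 6.5614^0.36 ≈ 1.9684.
c_gold = y_gold − (n+g+δ)·k_gold = 1.9684 − 0.108·6.5614 ≈ 1.2598.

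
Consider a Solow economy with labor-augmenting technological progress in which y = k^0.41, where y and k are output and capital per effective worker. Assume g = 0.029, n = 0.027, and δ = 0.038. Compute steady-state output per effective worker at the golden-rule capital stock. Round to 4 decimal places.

y_gold ≈ 2.7830

The effective depreciation rate is n + g + δ = 0.027 + 0.029 + 0.038 = 0.094.
At the golden rule the marginal product of capital equals n+g+δ: 0.41·k^(0.41−1) = 0.094. Solving, k_gold = (0.41/0.094)^(1/0.59) ≈ 12.1384.
Output: y_gold = k_gold^0.41 = 12.1384^0.41 ≈ 2.7830.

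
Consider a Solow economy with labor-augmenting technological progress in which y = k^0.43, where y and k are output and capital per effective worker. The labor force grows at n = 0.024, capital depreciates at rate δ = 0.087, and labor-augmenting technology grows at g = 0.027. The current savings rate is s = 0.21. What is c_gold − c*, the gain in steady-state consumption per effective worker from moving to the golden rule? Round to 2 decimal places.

Break-even investment rate: n + g + δ = 0.024 + 0.027 + 0.087 = 0.138.
Current steady state (s = 0.21): k* = (0.21/0.138)^(1/0.57) ≈ 2.0888, y* = 2.0888^0.43 ≈ 1.3726, c* = (1−0.21)·1.3726 ≈ 1.0844.
Maximizing c = f(k) − (n+g+δ)·k gives f'(k) = n+g+δ, i.e. 0.43·k^(0.43−1) = 0.138, so k_gold = (0.43/0.138)^(1/0.57) ≈ 7.3442.
y_gold = 7.3442^0.43 ≈ 2.3570, c_gold = y_gold − 0.138·k_gold ≈ 1.3435.
Gain: Δc = 1.3435 − 1.0844 ≈ 0.2591.

Δc ≈ 0.26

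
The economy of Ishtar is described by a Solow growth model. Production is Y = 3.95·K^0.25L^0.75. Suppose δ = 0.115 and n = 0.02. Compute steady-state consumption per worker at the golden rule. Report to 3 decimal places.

n + δ = 0.02 + 0.115 = 0.135.
Maximizing c = f(k) − (n+δ)·k gives f'(k) = n+δ, i.e. 0.25·3.95·k^(0.25−1) = 0.135, so k_gold = (0.25·3.95/0.135)^(1/0.75) ≈ 14.1994.
y_gold = 3.95·14.1994^0.25 ≈ 7.6677.
c_gold = y_gold − (n+δ)·k_gold = 7.6677 − 0.135·14.1994 ≈ 5.7508.

c_gold ≈ 5.751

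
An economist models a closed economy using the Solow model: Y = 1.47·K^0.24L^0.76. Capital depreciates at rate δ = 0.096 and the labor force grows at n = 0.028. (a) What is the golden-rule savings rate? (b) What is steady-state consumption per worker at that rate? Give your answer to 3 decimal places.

(a) s_gold = 0.240; (b) c_gold ≈ 1.554

Capital per worker breaks even when investment replaces (n + δ)·k; here n + δ = 0.124.
For Cobb-Douglas, s_gold equals capital's share: s_gold = 0.24.
Setting f'(k) = n+δ gives 0.24·1.47·k^(0.24−1) = 0.124, hence k_gold = (0.24·1.47/0.124)^(1/0.76) ≈ 3.9583.
y_gold = 1.47·3.9583^0.24 ≈ 2.0451; c_gold = (1−0.24)·y_gold ≈ 1.5543.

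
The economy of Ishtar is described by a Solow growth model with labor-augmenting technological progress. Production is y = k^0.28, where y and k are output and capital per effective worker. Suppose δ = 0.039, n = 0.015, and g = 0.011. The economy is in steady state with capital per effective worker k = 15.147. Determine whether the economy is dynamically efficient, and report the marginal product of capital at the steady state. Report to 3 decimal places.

dynamically inefficient; MPK ≈ 0.040

Capital per effective worker breaks even when investment replaces (n + g + δ)·k; here n + g + δ = 0.065.
MPK = 0.28·k^(0.28−1) = 0.28·15.147^(-0.72) ≈ 0.0396.
MPK < 0.065, so the economy is dynamically inefficient (over-saving).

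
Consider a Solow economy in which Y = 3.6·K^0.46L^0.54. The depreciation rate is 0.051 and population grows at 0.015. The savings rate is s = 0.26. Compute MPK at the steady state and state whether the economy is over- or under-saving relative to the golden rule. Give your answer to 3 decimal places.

Break-even investment rate: n + δ = 0.015 + 0.051 = 0.066.
Steady-state k*: s·A·k^0.46 = 0.066·k gives k* = (0.26·3.6/0.066)^(1/0.54) ≈ 135.7803.
MPK = 0.46·3.6·135.7803^(-0.54) ≈ 0.1168.
MPK > n+δ = 0.066, so the economy is dynamically efficient (under-saving).

under-saving; MPK ≈ 0.117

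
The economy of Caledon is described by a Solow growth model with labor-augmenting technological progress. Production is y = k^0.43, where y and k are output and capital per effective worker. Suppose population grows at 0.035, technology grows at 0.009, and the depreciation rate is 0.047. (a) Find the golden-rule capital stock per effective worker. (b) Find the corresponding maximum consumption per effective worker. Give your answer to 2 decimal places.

n + g + δ = 0.035 + 0.009 + 0.047 = 0.091.
Setting f'(k) = n+g+δ gives 0.43·k^(0.43−1) = 0.091, hence k_gold = (0.43/0.091)^(1/0.57) ≈ 15.2477.
y_gold = 15.2477^0.43 ≈ 3.2268; c_gold = y_gold − 0.091·k_gold ≈ 1.8393.

(a) k_gold ≈ 15.25; (b) c_gold ≈ 1.84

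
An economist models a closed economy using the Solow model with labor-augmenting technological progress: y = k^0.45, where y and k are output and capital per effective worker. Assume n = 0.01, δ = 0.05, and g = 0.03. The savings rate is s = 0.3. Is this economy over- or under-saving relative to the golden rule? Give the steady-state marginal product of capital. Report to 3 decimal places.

The effective depreciation rate is n + g + δ = 0.01 + 0.03 + 0.05 = 0.09.
Steady-state k*: s·k^0.45 = 0.09·k gives k* = (0.3/0.09)^(1/0.55) ≈ 8.9267.
MPK = 0.45·8.9267^(-0.55) ≈ 0.1350.
MPK > n+g+δ = 0.09, so the economy is dynamically efficient (under-saving).

under-saving; MPK ≈ 0.135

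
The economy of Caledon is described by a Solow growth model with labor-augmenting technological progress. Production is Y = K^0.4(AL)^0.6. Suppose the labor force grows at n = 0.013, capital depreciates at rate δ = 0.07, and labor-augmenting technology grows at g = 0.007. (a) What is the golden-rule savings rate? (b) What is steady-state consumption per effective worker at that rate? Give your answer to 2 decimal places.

n + g + δ = 0.013 + 0.007 + 0.07 = 0.09.
For Cobb-Douglas, s_gold equals capital's share: s_gold = 0.4.
Setting f'(k) = n+g+δ gives 0.4·k^(0.4−1) = 0.09, hence k_gold = (0.4/0.09)^(1/0.6) ≈ 12.0142.
y_gold = 12.0142^0.4 ≈ 2.7032; c_gold = (1−0.4)·y_gold ≈ 1.6219.

(a) s_gold = 0.40; (b) c_gold ≈ 1.62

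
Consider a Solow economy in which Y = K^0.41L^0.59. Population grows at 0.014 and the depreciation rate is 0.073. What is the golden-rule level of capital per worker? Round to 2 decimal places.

k_gold ≈ 13.84

n + δ = 0.014 + 0.073 = 0.087.
Golden rule sets MPK = n+δ: 0.41·k^(0.41−1) = 0.087, so k_gold = (0.41/0.087)^(1/0.59) ≈ 13.8397.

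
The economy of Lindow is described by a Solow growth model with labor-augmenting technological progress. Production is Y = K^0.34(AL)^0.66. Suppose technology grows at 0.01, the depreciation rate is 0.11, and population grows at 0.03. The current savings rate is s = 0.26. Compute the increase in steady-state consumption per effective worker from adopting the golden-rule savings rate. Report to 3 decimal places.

Δc ≈ 0.024

Break-even investment rate: n + g + δ = 0.03 + 0.01 + 0.11 = 0.15.
Current steady state (s = 0.26): k* = (0.26/0.15)^(1/0.66) ≈ 2.3011, y* = 2.3011^0.34 ≈ 1.3276, c* = (1−0.26)·1.3276 ≈ 0.9824.
Golden rule sets MPK = n+g+δ: 0.34·k^(0.34−1) = 0.15, so k_gold = (0.34/0.15)^(1/0.66) ≈ 3.4551.
y_gold = 3.4551^0.34 ≈ 1.5243, c_gold = y_gold − 0.15·k_gold ≈ 1.0061.
Gain: Δc = 1.0061 − 0.9824 ≈ 0.0236.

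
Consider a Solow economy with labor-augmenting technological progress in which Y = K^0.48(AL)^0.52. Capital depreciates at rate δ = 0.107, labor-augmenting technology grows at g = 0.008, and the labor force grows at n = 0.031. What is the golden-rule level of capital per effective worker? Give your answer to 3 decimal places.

Capital per effective worker breaks even when investment replaces (n + g + δ)·k; here n + g + δ = 0.146.
Golden rule sets MPK = n+g+δ: 0.48·k^(0.48−1) = 0.146, so k_gold = (0.48/0.146)^(1/0.52) ≈ 9.8632.

k_gold ≈ 9.863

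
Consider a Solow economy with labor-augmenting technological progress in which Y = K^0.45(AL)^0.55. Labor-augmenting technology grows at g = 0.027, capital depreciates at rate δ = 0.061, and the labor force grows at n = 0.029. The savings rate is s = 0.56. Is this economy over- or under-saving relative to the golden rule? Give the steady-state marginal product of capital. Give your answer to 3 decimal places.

over-saving; MPK ≈ 0.094

Break-even investment rate: n + g + δ = 0.029 + 0.027 + 0.061 = 0.117.
Steady-state k*: s·k^0.45 = 0.117·k gives k* = (0.56/0.117)^(1/0.55) ≈ 17.2333.
MPK = 0.45·17.2333^(-0.55) ≈ 0.0940.
MPK < n+g+δ = 0.117, so the economy is dynamically inefficient (over-saving).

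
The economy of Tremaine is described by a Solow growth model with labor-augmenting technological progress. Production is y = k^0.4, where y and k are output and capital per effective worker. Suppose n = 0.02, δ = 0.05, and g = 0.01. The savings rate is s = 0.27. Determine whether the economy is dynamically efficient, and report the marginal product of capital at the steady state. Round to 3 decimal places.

dynamically efficient; MPK ≈ 0.119

Break-even investment rate: n + g + δ = 0.02 + 0.01 + 0.05 = 0.08.
Steady-state k*: s·k^0.4 = 0.08·k gives k* = (0.27/0.08)^(1/0.6) ≈ 7.5938.
MPK = 0.4·7.5938^(-0.6) ≈ 0.1185.
MPK > n+g+δ = 0.08, so the economy is dynamically efficient (under-saving).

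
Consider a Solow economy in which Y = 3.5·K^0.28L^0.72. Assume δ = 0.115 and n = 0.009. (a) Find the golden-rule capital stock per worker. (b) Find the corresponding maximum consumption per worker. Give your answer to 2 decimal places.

The effective depreciation rate is n + δ = 0.009 + 0.115 = 0.124.
Setting f'(k) = n+δ gives 0.28·3.5·k^(0.28−1) = 0.124, hence k_gold = (0.28·3.5/0.124)^(1/0.72) ≈ 17.6584.
y_gold = 3.5·17.6584^0.28 ≈ 7.8201; c_gold = y_gold − 0.124·k_gold ≈ 5.6305.

(a) k_gold ≈ 17.66; (b) c_gold ≈ 5.63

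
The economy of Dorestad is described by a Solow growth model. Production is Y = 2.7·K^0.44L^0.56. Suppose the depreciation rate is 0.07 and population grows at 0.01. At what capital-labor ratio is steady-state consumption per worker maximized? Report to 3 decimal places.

The effective depreciation rate is n + δ = 0.01 + 0.07 = 0.08.
At the golden rule the marginal product of capital equals n+δ: 0.44·2.7·k^(0.44−1) = 0.08. Solving, k_gold = (0.44·2.7/0.08)^(1/0.56) ≈ 123.6997.

k_gold ≈ 123.700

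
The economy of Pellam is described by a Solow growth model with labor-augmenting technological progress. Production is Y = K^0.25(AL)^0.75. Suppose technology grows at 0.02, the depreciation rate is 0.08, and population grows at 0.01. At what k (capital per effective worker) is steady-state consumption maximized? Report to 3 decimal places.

Break-even investment rate: n + g + δ = 0.01 + 0.02 + 0.08 = 0.11.
Maximizing c = f(k) − (n+g+δ)·k gives f'(k) = n+g+δ, i.e. 0.25·k^(0.25−1) = 0.11, so k_gold = (0.25/0.11)^(1/0.75) ≈ 2.9881.

k_gold ≈ 2.988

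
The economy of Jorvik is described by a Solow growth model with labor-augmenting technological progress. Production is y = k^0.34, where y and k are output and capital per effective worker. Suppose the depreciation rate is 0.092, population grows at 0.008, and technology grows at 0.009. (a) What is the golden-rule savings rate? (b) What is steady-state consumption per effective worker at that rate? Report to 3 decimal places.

(a) s_gold = 0.340; (b) c_gold ≈ 1.186

n + g + δ = 0.008 + 0.009 + 0.092 = 0.109.
For Cobb-Douglas, s_gold equals capital's share: s_gold = 0.34.
Setting f'(k) = n+g+δ gives 0.34·k^(0.34−1) = 0.109, hence k_gold = (0.34/0.109)^(1/0.66) ≈ 5.6049.
y_gold = 5.6049^0.34 ≈ 1.7969; c_gold = (1−0.34)·y_gold ≈ 1.1859.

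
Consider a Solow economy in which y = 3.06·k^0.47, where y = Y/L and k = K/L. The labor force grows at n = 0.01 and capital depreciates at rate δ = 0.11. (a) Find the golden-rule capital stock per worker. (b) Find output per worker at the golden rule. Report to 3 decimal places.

Break-even investment rate: n + δ = 0.01 + 0.11 = 0.12.
At the golden rule the marginal product of capital equals n+δ: 0.47·3.06·k^(0.47−1) = 0.12. Solving, k_gold = (0.47·3.06/0.12)^(1/0.53) ≈ 108.4342.
y_gold = 3.06·108.4342^0.47 ≈ 27.6853.

(a) k_gold ≈ 108.434; (b) y_gold ≈ 27.685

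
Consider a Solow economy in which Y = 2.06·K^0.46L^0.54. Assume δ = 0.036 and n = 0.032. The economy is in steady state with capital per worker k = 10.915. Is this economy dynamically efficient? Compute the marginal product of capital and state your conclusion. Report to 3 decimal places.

Break-even investment rate: n + δ = 0.032 + 0.036 = 0.068.
MPK = 0.46·2.06·k^(0.46−1) = 0.46·2.06·10.915^(-0.54) ≈ 0.2607.
MPK > 0.068, so the economy is dynamically efficient (under-saving).

dynamically efficient; MPK ≈ 0.261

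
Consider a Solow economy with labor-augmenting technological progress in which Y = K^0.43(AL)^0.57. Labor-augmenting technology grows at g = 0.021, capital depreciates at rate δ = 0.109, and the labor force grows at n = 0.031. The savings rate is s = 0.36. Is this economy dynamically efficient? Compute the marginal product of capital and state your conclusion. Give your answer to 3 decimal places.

Break-even investment rate: n + g + δ = 0.031 + 0.021 + 0.109 = 0.161.
Steady-state k*: s·k^0.43 = 0.161·k gives k* = (0.36/0.161)^(1/0.57) ≈ 4.1031.
MPK = 0.43·4.1031^(-0.57) ≈ 0.1923.
MPK > n+g+δ = 0.161, so the economy is dynamically efficient (under-saving).

dynamically efficient; MPK ≈ 0.192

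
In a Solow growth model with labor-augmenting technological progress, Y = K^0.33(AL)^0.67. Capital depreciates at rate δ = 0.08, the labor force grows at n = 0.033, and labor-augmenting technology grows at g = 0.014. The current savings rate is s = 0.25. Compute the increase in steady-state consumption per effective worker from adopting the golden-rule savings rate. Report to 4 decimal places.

Δc ≈ 0.0254

Capital per effective worker breaks even when investment replaces (n + g + δ)·k; here n + g + δ = 0.127.
Current steady state (s = 0.25): k* = (0.25/0.127)^(1/0.67) ≈ 2.7480, y* = 2.7480^0.33 ≈ 1.3960, c* = (1−0.25)·1.3960 ≈ 1.0470.
Setting f'(k) = n+g+δ gives 0.33·k^(0.33−1) = 0.127, hence k_gold = (0.33/0.127)^(1/0.67) ≈ 4.1588.
y_gold = 4.1588^0.33 ≈ 1.6005, c_gold = y_gold − 0.127·k_gold ≈ 1.0723.
Gain: Δc = 1.0723 − 1.0470 ≈ 0.0254.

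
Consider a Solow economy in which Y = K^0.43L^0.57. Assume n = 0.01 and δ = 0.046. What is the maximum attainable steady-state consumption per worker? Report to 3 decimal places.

The effective depreciation rate is n + δ = 0.01 + 0.046 = 0.056.
Maximizing c = f(k) − (n+δ)·k gives f'(k) = n+δ, i.e. 0.43·k^(0.43−1) = 0.056, so k_gold = (0.43/0.056)^(1/0.57) ≈ 35.7374.
y_gold = 35.7374^0.43 ≈ 4.6542.
c_gold = y_gold − (n+δ)·k_gold = 4.6542 − 0.056·35.7374 ≈ 2.6529.

c_gold ≈ 2.653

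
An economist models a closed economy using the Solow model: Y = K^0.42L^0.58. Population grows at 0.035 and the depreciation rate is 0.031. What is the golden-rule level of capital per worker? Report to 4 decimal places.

k_gold ≈ 24.3052

n + δ = 0.035 + 0.031 = 0.066.
At the golden rule the marginal product of capital equals n+δ: 0.42·k^(0.42−1) = 0.066. Solving, k_gold = (0.42/0.066)^(1/0.58) ≈ 24.3052.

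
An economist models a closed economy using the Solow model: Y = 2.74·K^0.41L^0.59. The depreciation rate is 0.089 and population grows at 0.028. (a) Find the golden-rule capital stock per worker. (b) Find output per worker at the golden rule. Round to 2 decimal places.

Capital per worker breaks even when investment replaces (n + δ)·k; here n + δ = 0.117.
Golden rule sets MPK = n+δ: 0.41·2.74·k^(0.41−1) = 0.117, so k_gold = (0.41·2.74/0.117)^(1/0.59) ≈ 46.2378.
y_gold = 2.74·46.2378^0.41 ≈ 13.1947.

(a) k_gold ≈ 46.24; (b) y_gold ≈ 13.19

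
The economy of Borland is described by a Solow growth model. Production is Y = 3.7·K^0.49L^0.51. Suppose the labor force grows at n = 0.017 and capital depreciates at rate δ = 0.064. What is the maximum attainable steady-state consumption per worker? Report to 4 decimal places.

c_gold ≈ 37.3893

n + δ = 0.017 + 0.064 = 0.081.
Maximizing c = f(k) − (n+δ)·k gives f'(k) = n+δ, i.e. 0.49·3.7·k^(0.49−1) = 0.081, so k_gold = (0.49·3.7/0.081)^(1/0.51) ≈ 443.4941.
y_gold = 3.7·443.4941^0.49 ≈ 73.3123.
c_gold = y_gold − (n+δ)·k_gold = 73.3123 − 0.081·443.4941 ≈ 37.3893.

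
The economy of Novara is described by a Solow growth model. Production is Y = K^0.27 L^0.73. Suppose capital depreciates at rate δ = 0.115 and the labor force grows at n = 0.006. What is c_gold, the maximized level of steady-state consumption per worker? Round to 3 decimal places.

Capital per worker breaks even when investment replaces (n + δ)·k; here n + δ = 0.121.
Golden rule sets MPK = n+δ: 0.27·k^(0.27−1) = 0.121, so k_gold = (0.27/0.121)^(1/0.73) ≈ 3.0026.
y_gold = 3.0026^0.27 ≈ 1.3456.
c_gold = y_gold − (n+δ)·k_gold = 1.3456 − 0.121·3.0026 ≈ 0.9823.

c_gold ≈ 0.982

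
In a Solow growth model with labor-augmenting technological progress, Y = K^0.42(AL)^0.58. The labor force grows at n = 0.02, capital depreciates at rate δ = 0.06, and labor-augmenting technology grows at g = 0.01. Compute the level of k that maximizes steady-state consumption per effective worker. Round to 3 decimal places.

Capital per effective worker breaks even when investment replaces (n + g + δ)·k; here n + g + δ = 0.09.
Setting f'(k) = n+g+δ gives 0.42·k^(0.42−1) = 0.09, hence k_gold = (0.42/0.09)^(1/0.58) ≈ 14.2384.

k_gold ≈ 14.238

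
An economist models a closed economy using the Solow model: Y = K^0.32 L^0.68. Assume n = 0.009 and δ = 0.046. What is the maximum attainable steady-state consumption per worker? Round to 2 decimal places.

c_gold ≈ 1.56

n + δ = 0.009 + 0.046 = 0.055.
Golden rule sets MPK = n+δ: 0.32·k^(0.32−1) = 0.055, so k_gold = (0.32/0.055)^(1/0.68) ≈ 13.3256.
y_gold = 13.3256^0.32 ≈ 2.2903.
c_gold = y_gold − (n+δ)·k_gold = 2.2903 − 0.055·13.3256 ≈ 1.5574.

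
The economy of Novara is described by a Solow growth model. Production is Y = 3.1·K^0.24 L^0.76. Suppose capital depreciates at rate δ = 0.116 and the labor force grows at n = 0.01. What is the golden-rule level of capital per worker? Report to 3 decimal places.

The effective depreciation rate is n + δ = 0.01 + 0.116 = 0.126.
Setting f'(k) = n+δ gives 0.24·3.1·k^(0.24−1) = 0.126, hence k_gold = (0.24·3.1/0.126)^(1/0.76) ≈ 10.3452.

k_gold ≈ 10.345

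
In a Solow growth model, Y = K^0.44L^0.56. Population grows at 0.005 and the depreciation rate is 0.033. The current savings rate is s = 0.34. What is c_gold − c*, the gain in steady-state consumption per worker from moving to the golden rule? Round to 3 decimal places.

n + δ = 0.005 + 0.033 = 0.038.
Current steady state (s = 0.34): k* = (0.34/0.038)^(1/0.56) ≈ 50.0560, y* = 50.0560^0.44 ≈ 5.5945, c* = (1−0.34)·5.5945 ≈ 3.6924.
Maximizing c = f(k) − (n+δ)·k gives f'(k) = n+δ, i.e. 0.44·k^(0.44−1) = 0.038, so k_gold = (0.44/0.038)^(1/0.56) ≈ 79.3248.
y_gold = 79.3248^0.44 ≈ 6.8508, c_gold = y_gold − 0.038·k_gold ≈ 3.8364.
Gain: Δc = 3.8364 − 3.6924 ≈ 0.1441.

Δc ≈ 0.144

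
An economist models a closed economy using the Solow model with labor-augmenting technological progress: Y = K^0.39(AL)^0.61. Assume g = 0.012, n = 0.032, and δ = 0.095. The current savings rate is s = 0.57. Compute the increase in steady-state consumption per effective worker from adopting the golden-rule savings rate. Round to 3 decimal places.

Δc ≈ 0.120

Capital per effective worker breaks even when investment replaces (n + g + δ)·k; here n + g + δ = 0.139.
Current steady state (s = 0.57): k* = (0.57/0.139)^(1/0.61) ≈ 10.1085, y* = 10.1085^0.39 ≈ 2.4651, c* = (1−0.57)·2.4651 ≈ 1.0600.
Maximizing c = f(k) − (n+g+δ)·k gives f'(k) = n+g+δ, i.e. 0.39·k^(0.39−1) = 0.139, so k_gold = (0.39/0.139)^(1/0.61) ≈ 5.4264.
y_gold = 5.4264^0.39 ≈ 1.9340, c_gold = y_gold − 0.139·k_gold ≈ 1.1797.
Gain: Δc = 1.1797 − 1.0600 ≈ 0.1198.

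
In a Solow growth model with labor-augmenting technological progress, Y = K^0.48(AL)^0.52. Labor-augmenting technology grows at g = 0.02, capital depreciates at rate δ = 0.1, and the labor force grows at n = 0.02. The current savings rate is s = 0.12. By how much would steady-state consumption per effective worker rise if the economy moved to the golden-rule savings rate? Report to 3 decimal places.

n + g + δ = 0.02 + 0.02 + 0.1 = 0.14.
Current steady state (s = 0.12): k* = (0.12/0.14)^(1/0.52) ≈ 0.7435, y* = 0.7435^0.48 ≈ 0.8674, c* = (1−0.12)·0.8674 ≈ 0.7633.
Maximizing c = f(k) − (n+g+δ)·k gives f'(k) = n+g+δ, i.e. 0.48·k^(0.48−1) = 0.14, so k_gold = (0.48/0.14)^(1/0.52) ≈ 10.6921.
y_gold = 10.6921^0.48 ≈ 3.1185, c_gold = y_gold − 0.14·k_gold ≈ 1.6216.
Gain: Δc = 1.6216 − 0.7633 ≈ 0.8584.

Δc ≈ 0.858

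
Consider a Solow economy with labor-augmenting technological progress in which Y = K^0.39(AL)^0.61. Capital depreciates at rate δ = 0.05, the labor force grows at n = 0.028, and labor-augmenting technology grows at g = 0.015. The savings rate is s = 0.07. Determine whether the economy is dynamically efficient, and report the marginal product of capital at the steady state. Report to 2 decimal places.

dynamically efficient; MPK ≈ 0.52

n + g + δ = 0.028 + 0.015 + 0.05 = 0.093.
Steady-state k*: s·k^0.39 = 0.093·k gives k* = (0.07/0.093)^(1/0.61) ≈ 0.6277.
MPK = 0.39·0.6277^(-0.61) ≈ 0.5181.
MPK > n+g+δ = 0.093, so the economy is dynamically efficient (under-saving).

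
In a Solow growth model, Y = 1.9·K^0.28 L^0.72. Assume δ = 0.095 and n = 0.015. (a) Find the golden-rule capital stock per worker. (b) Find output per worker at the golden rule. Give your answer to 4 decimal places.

(a) k_gold ≈ 8.9273; (b) y_gold ≈ 3.5072

Capital per worker breaks even when investment replaces (n + δ)·k; here n + δ = 0.11.
Maximizing c = f(k) − (n+δ)·k gives f'(k) = n+δ, i.e. 0.28·1.9·k^(0.28−1) = 0.11, so k_gold = (0.28·1.9/0.11)^(1/0.72) ≈ 8.9273.
y_gold = 1.9·8.9273^0.28 ≈ 3.5072.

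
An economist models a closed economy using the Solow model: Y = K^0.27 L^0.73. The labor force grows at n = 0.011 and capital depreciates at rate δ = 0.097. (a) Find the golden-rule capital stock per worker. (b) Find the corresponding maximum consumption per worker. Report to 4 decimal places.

(a) k_gold ≈ 3.5085; (b) c_gold ≈ 1.0245

Break-even investment rate: n + δ = 0.011 + 0.097 = 0.108.
Maximizing c = f(k) − (n+δ)·k gives f'(k) = n+δ, i.e. 0.27·k^(0.27−1) = 0.108, so k_gold = (0.27/0.108)^(1/0.73) ≈ 3.5085.
y_gold = 3.5085^0.27 ≈ 1.4034; c_gold = y_gold − 0.108·k_gold ≈ 1.0245.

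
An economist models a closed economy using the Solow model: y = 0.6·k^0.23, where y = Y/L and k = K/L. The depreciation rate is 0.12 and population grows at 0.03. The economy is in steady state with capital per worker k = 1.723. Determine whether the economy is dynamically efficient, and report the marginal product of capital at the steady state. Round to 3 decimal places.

Capital per worker breaks even when investment replaces (n + δ)·k; here n + δ = 0.15.
MPK = 0.23·0.6·k^(0.23−1) = 0.23·0.6·1.723^(-0.77) ≈ 0.0908.
MPK < 0.15, so the economy is dynamically inefficient (over-saving).

dynamically inefficient; MPK ≈ 0.091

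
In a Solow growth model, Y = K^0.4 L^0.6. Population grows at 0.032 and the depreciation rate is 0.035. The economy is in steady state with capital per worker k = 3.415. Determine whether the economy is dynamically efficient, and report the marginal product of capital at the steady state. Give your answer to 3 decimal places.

dynamically efficient; MPK ≈ 0.191

The effective depreciation rate is n + δ = 0.032 + 0.035 = 0.067.
MPK = 0.4·k^(0.4−1) = 0.4·3.415^(-0.6) ≈ 0.1914.
MPK > 0.067, so the economy is dynamically efficient (under-saving).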